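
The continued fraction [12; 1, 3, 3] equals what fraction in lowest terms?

166/13

Using pₖ = aₖpₖ₋₁ + pₖ₋₂ and qₖ = aₖqₖ₋₁ + qₖ₋₂:
  k=0: a=12, p=12, q=1
  k=1: a=1, p=13, q=1
  k=2: a=3, p=51, q=4
  k=3: a=3, p=166, q=13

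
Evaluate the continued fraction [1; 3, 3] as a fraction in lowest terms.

13/10

Fold from the inside: start with 3/1.
  3 + 1/3 = 10/3
  1 + 3/10 = 13/10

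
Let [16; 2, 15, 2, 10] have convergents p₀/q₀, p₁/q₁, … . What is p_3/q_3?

1055/64

Using pₖ = aₖpₖ₋₁ + pₖ₋₂, qₖ = aₖqₖ₋₁ + qₖ₋₂ (with p₋₁=1, p₋₂=0, q₋₁=0, q₋₂=1):
  k=0: a=16, p=16, q=1
  k=1: a=2, p=33, q=2
  k=2: a=15, p=511, q=31
  k=3: a=2, p=1055, q=64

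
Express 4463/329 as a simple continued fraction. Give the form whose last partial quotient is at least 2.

4463 = 13*329 + 186
329 = 1*186 + 143
186 = 1*143 + 43
143 = 3*43 + 14
43 = 3*14 + 1
14 = 14*1 + 0  (stop)
So 4463/329 = [13; 1, 1, 3, 3, 14].

[13; 1, 1, 3, 3, 14]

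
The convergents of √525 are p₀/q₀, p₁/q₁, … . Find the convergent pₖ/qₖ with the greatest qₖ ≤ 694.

6049/264

√525 = [22; 1, 10, 2, 10, 1, 44, …] (period length 6).
Convergents:
  p_0/q_0 = 22/1
  p_1/q_1 = 23/1
  p_2/q_2 = 252/11
  p_3/q_3 = 527/23
  p_4/q_4 = 5522/241
  p_5/q_5 = 6049/264
  p_6/q_6 = 271678/11857
q_5 = 264 ≤ 694 < 11857 = q_6, so the answer is 6049/264.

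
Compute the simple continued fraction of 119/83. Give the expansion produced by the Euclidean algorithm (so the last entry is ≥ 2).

[1; 2, 3, 3, 1, 2]

119 = 1*83 + 36
83 = 2*36 + 11
36 = 3*11 + 3
11 = 3*3 + 2
3 = 1*2 + 1
2 = 2*1 + 0  (stop)
So 119/83 = [1; 2, 3, 3, 1, 2].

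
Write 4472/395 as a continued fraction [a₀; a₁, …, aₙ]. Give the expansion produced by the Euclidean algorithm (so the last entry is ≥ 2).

4472 = 11×395 + 127
395 = 3×127 + 14
127 = 9×14 + 1
14 = 14×1 + 0  (stop)
So 4472/395 = [11; 3, 9, 14].

[11; 3, 9, 14]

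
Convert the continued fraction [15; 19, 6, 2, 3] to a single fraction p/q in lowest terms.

12975/862

Using pₖ = aₖpₖ₋₁ + pₖ₋₂ and qₖ = aₖqₖ₋₁ + qₖ₋₂:
  k=0: a=15, p=15, q=1
  k=1: a=19, p=286, q=19
  k=2: a=6, p=1731, q=115
  k=3: a=2, p=3748, q=249
  k=4: a=3, p=12975, q=862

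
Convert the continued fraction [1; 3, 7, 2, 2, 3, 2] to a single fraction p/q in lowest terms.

1195/906

Fold from the inside: start with 2/1.
  3 + 1/2 = 7/2
  2 + 2/7 = 16/7
  2 + 7/16 = 39/16
  7 + 16/39 = 289/39
  3 + 39/289 = 906/289
  1 + 289/906 = 1195/906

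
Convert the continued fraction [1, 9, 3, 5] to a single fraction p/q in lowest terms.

165/149

Using pₖ = aₖpₖ₋₁ + pₖ₋₂ and qₖ = aₖqₖ₋₁ + qₖ₋₂:
  k=0: a=1, p=1, q=1
  k=1: a=9, p=10, q=9
  k=2: a=3, p=31, q=28
  k=3: a=5, p=165, q=149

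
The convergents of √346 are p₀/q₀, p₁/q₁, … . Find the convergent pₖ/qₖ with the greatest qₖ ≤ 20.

93/5

√346 = [18; 1, 1, 1, 1, 36, …] (period length 5).
Convergents:
  p_0/q_0 = 18/1
  p_1/q_1 = 19/1
  p_2/q_2 = 37/2
  p_3/q_3 = 56/3
  p_4/q_4 = 93/5
  p_5/q_5 = 3404/183
q_4 = 5 ≤ 20 < 183 = q_5, so the answer is 93/5.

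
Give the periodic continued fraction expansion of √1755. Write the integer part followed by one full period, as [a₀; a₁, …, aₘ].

a₀ = ⌊√1755⌋ = 41.

[41; 1, 8, 3, 8, 1, 82]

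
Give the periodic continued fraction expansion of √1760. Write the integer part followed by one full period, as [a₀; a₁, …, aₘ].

[41; 1, 19, 1, 82]

a₀ = ⌊√1760⌋ = 41.
With m₀=0, d₀=1 and mₖ₊₁ = dₖaₖ − mₖ, dₖ₊₁ = (n − mₖ₊₁²)/dₖ, aₖ₊₁ = ⌊(a₀+mₖ₊₁)/dₖ₊₁⌋:
  k=1: m=41, d=79, a=1
  k=2: m=38, d=4, a=19
  k=3: m=38, d=79, a=1
  k=4: m=41, d=1, a=82
d=1 and a=2a₀=82 at k=4, so the next step gives (m, d) = (41, 79) again — its k=1 value — and the period has length 4.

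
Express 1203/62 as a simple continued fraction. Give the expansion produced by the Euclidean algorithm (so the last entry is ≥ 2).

1203 = 19*62 + 25
62 = 2*25 + 12
25 = 2*12 + 1
12 = 12*1 + 0  (stop)
So 1203/62 = [19; 2, 2, 12].

[19; 2, 2, 12]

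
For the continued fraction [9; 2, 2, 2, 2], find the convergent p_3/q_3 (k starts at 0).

113/12

Using pₖ = aₖpₖ₋₁ + pₖ₋₂, qₖ = aₖqₖ₋₁ + qₖ₋₂ (with p₋₁=1, p₋₂=0, q₋₁=0, q₋₂=1):
  k=0: a=9, p=9, q=1
  k=1: a=2, p=19, q=2
  k=2: a=2, p=47, q=5
  k=3: a=2, p=113, q=12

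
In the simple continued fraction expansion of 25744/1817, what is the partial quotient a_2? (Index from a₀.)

1

25744 = 14·1817 + 306   →  a_0 = 14
1817 = 5·306 + 287   →  a_1 = 5
306 = 1·287 + 19   →  a_2 = 1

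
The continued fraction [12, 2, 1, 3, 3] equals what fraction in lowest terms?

445/36

Fold from the inside: start with 3/1.
  3 + 1/3 = 10/3
  1 + 3/10 = 13/10
  2 + 10/13 = 36/13
  12 + 13/36 = 445/36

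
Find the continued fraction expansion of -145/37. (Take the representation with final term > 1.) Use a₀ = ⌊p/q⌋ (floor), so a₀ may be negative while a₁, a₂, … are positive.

-145 = -4*37 + 3
37 = 12*3 + 1
3 = 3*1 + 0  (stop)
So -145/37 = [-4; 12, 3].

[-4; 12, 3]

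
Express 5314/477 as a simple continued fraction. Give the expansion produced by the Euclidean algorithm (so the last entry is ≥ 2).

[11; 7, 8, 2, 1, 2]

5314 = 11·477 + 67
477 = 7·67 + 8
67 = 8·8 + 3
8 = 2·3 + 2
3 = 1·2 + 1
2 = 2·1 + 0  (stop)
So 5314/477 = [11; 7, 8, 2, 1, 2].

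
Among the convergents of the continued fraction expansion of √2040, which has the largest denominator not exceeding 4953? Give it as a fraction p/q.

146881/3252

√2040 = [45; 6, 90, …] (period length 2).
Convergents:
  p_0/q_0 = 45/1
  p_1/q_1 = 271/6
  p_2/q_2 = 24435/541
  p_3/q_3 = 146881/3252
  p_4/q_4 = 13243725/293221
q_3 = 3252 ≤ 4953 < 293221 = q_4, so the answer is 146881/3252.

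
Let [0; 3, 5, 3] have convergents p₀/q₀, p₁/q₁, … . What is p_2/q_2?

Using pₖ = aₖpₖ₋₁ + pₖ₋₂, qₖ = aₖqₖ₋₁ + qₖ₋₂ (with p₋₁=1, p₋₂=0, q₋₁=0, q₋₂=1):
  k=0: a=0, p=0, q=1
  k=1: a=3, p=1, q=3
  k=2: a=5, p=5, q=16

5/16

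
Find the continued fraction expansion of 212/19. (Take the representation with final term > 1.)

[11; 6, 3]

212 = 11×19 + 3
19 = 6×3 + 1
3 = 3×1 + 0  (stop)
So 212/19 = [11; 6, 3].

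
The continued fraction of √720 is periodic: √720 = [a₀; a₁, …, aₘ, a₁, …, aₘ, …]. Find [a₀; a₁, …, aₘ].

[26; 1, 4, 1, 52]

a₀ = ⌊√720⌋ = 26.
With m₀=0, d₀=1 and mₖ₊₁ = dₖaₖ − mₖ, dₖ₊₁ = (n − mₖ₊₁²)/dₖ, aₖ₊₁ = ⌊(a₀+mₖ₊₁)/dₖ₊₁⌋:
  k=1: m=26, d=44, a=1
  k=2: m=18, d=9, a=4
  k=3: m=18, d=44, a=1
  k=4: m=26, d=1, a=52
d=1 and a=2a₀=52 at k=4, so the next step gives (m, d) = (26, 44) again — its k=1 value — and the period has length 4.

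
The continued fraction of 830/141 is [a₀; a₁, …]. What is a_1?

830 = 5·141 + 125   →  a_0 = 5
141 = 1·125 + 16   →  a_1 = 1

1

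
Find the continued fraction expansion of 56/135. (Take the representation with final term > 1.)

[0; 2, 2, 2, 3, 3]

56 = 0×135 + 56
135 = 2×56 + 23
56 = 2×23 + 10
23 = 2×10 + 3
10 = 3×3 + 1
3 = 3×1 + 0  (stop)
So 56/135 = [0; 2, 2, 2, 3, 3].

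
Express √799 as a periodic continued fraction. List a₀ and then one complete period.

a₀ = ⌊√799⌋ = 28.
With m₀=0, d₀=1 and mₖ₊₁ = dₖaₖ − mₖ, dₖ₊₁ = (n − mₖ₊₁²)/dₖ, aₖ₊₁ = ⌊(a₀+mₖ₊₁)/dₖ₊₁⌋:
  k=1: m=28, d=15, a=3
  k=2: m=17, d=34, a=1
  k=3: m=17, d=15, a=3
  k=4: m=28, d=1, a=56
d=1 and a=2a₀=56 at k=4, so the next step gives (m, d) = (28, 15) again — its k=1 value — and the period has length 4.

[28; 3, 1, 3, 56]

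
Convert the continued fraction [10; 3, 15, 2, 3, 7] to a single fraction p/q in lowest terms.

24907/2412

Fold from the inside: start with 7/1.
  3 + 1/7 = 22/7
  2 + 7/22 = 51/22
  15 + 22/51 = 787/51
  3 + 51/787 = 2412/787
  10 + 787/2412 = 24907/2412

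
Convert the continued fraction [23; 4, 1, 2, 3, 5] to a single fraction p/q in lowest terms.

Fold from the inside: start with 5/1.
  3 + 1/5 = 16/5
  2 + 5/16 = 37/16
  1 + 16/37 = 53/37
  4 + 37/53 = 249/53
  23 + 53/249 = 5780/249

5780/249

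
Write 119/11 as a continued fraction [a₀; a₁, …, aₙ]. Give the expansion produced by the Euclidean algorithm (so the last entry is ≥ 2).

119 = 10*11 + 9
11 = 1*9 + 2
9 = 4*2 + 1
2 = 2*1 + 0  (stop)
So 119/11 = [10; 1, 4, 2].

[10; 1, 4, 2]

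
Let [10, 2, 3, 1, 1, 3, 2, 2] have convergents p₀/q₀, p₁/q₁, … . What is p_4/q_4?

167/16

Using pₖ = aₖpₖ₋₁ + pₖ₋₂, qₖ = aₖqₖ₋₁ + qₖ₋₂ (with p₋₁=1, p₋₂=0, q₋₁=0, q₋₂=1):
  k=0: a=10, p=10, q=1
  k=1: a=2, p=21, q=2
  k=2: a=3, p=73, q=7
  k=3: a=1, p=94, q=9
  k=4: a=1, p=167, q=16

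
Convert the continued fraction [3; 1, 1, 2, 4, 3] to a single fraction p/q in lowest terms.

Using pₖ = aₖpₖ₋₁ + pₖ₋₂ and qₖ = aₖqₖ₋₁ + qₖ₋₂:
  k=0: a=3, p=3, q=1
  k=1: a=1, p=4, q=1
  k=2: a=1, p=7, q=2
  k=3: a=2, p=18, q=5
  k=4: a=4, p=79, q=22
  k=5: a=3, p=255, q=71

255/71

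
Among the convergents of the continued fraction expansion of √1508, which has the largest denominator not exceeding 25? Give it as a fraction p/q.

√1508 = [38; 1, 4, 1, 76, …] (period length 4).
Convergents:
  p_0/q_0 = 38/1
  p_1/q_1 = 39/1
  p_2/q_2 = 194/5
  p_3/q_3 = 233/6
  p_4/q_4 = 17902/461
q_3 = 6 ≤ 25 < 461 = q_4, so the answer is 233/6.

233/6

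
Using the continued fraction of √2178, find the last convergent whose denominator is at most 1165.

19601/420

√2178 = [46; 1, 2, 46, 2, 1, 92, …] (period length 6).
Convergents:
  p_0/q_0 = 46/1
  p_1/q_1 = 47/1
  p_2/q_2 = 140/3
  p_3/q_3 = 6487/139
  p_4/q_4 = 13114/281
  p_5/q_5 = 19601/420
  p_6/q_6 = 1816406/38921
q_5 = 420 ≤ 1165 < 38921 = q_6, so the answer is 19601/420.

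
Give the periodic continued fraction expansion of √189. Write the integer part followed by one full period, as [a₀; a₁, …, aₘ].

[13; 1, 2, 1, 26]

a₀ = ⌊√189⌋ = 13.
With m₀=0, d₀=1 and mₖ₊₁ = dₖaₖ − mₖ, dₖ₊₁ = (n − mₖ₊₁²)/dₖ, aₖ₊₁ = ⌊(a₀+mₖ₊₁)/dₖ₊₁⌋:
  k=1: m=13, d=20, a=1
  k=2: m=7, d=7, a=2
  k=3: m=7, d=20, a=1
  k=4: m=13, d=1, a=26
d=1 and a=2a₀=26 at k=4, so the next step gives (m, d) = (13, 20) again — its k=1 value — and the period has length 4.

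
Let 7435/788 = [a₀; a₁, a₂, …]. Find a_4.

1

7435 = 9·788 + 343   →  a_0 = 9
788 = 2·343 + 102   →  a_1 = 2
343 = 3·102 + 37   →  a_2 = 3
102 = 2·37 + 28   →  a_3 = 2
37 = 1·28 + 9   →  a_4 = 1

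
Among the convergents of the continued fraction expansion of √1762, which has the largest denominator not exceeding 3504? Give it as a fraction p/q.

√1762 = [41; 1, 40, 1, 82, …] (period length 4).
Convergents:
  p_0/q_0 = 41/1
  p_1/q_1 = 42/1
  p_2/q_2 = 1721/41
  p_3/q_3 = 1763/42
  p_4/q_4 = 146287/3485
  p_5/q_5 = 148050/3527
q_4 = 3485 ≤ 3504 < 3527 = q_5, so the answer is 146287/3485.

146287/3485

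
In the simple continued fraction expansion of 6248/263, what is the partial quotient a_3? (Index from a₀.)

9

6248 = 23·263 + 199   →  a_0 = 23
263 = 1·199 + 64   →  a_1 = 1
199 = 3·64 + 7   →  a_2 = 3
64 = 9·7 + 1   →  a_3 = 9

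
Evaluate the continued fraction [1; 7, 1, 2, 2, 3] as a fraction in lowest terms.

Fold from the inside: start with 3/1.
  2 + 1/3 = 7/3
  2 + 3/7 = 17/7
  1 + 7/17 = 24/17
  7 + 17/24 = 185/24
  1 + 24/185 = 209/185

209/185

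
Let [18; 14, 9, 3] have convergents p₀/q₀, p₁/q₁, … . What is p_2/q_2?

2295/127

Using pₖ = aₖpₖ₋₁ + pₖ₋₂, qₖ = aₖqₖ₋₁ + qₖ₋₂ (with p₋₁=1, p₋₂=0, q₋₁=0, q₋₂=1):
  k=0: a=18, p=18, q=1
  k=1: a=14, p=253, q=14
  k=2: a=9, p=2295, q=127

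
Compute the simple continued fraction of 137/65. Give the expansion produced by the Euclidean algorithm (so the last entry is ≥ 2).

[2; 9, 3, 2]

137 = 2×65 + 7
65 = 9×7 + 2
7 = 3×2 + 1
2 = 2×1 + 0  (stop)
So 137/65 = [2; 9, 3, 2].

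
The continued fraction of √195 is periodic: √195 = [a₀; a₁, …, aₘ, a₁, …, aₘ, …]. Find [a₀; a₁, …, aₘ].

[13; 1, 26]

a₀ = ⌊√195⌋ = 13.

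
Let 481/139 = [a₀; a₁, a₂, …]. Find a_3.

481 = 3·139 + 64   →  a_0 = 3
139 = 2·64 + 11   →  a_1 = 2
64 = 5·11 + 9   →  a_2 = 5
11 = 1·9 + 2   →  a_3 = 1

1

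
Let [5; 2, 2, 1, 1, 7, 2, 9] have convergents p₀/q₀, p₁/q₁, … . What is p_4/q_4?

Using pₖ = aₖpₖ₋₁ + pₖ₋₂, qₖ = aₖqₖ₋₁ + qₖ₋₂ (with p₋₁=1, p₋₂=0, q₋₁=0, q₋₂=1):
  k=0: a=5, p=5, q=1
  k=1: a=2, p=11, q=2
  k=2: a=2, p=27, q=5
  k=3: a=1, p=38, q=7
  k=4: a=1, p=65, q=12

65/12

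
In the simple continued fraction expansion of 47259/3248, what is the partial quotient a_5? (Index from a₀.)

13

47259 = 14·3248 + 1787   →  a_0 = 14
3248 = 1·1787 + 1461   →  a_1 = 1
1787 = 1·1461 + 326   →  a_2 = 1
1461 = 4·326 + 157   →  a_3 = 4
326 = 2·157 + 12   →  a_4 = 2
157 = 13·12 + 1   →  a_5 = 13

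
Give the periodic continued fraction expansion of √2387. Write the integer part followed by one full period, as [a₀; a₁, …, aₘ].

[48; 1, 5, 1, 96]

a₀ = ⌊√2387⌋ = 48.
With m₀=0, d₀=1 and mₖ₊₁ = dₖaₖ − mₖ, dₖ₊₁ = (n − mₖ₊₁²)/dₖ, aₖ₊₁ = ⌊(a₀+mₖ₊₁)/dₖ₊₁⌋:
  k=1: m=48, d=83, a=1
  k=2: m=35, d=14, a=5
  k=3: m=35, d=83, a=1
  k=4: m=48, d=1, a=96
d=1 and a=2a₀=96 at k=4, so the next step gives (m, d) = (48, 83) again — its k=1 value — and the period has length 4.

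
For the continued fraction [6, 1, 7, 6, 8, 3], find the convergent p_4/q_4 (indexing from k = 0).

2751/400

Using pₖ = aₖpₖ₋₁ + pₖ₋₂, qₖ = aₖqₖ₋₁ + qₖ₋₂ (with p₋₁=1, p₋₂=0, q₋₁=0, q₋₂=1):
  k=0: a=6, p=6, q=1
  k=1: a=1, p=7, q=1
  k=2: a=7, p=55, q=8
  k=3: a=6, p=337, q=49
  k=4: a=8, p=2751, q=400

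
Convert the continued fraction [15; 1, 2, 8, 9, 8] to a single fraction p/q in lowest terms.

Using pₖ = aₖpₖ₋₁ + pₖ₋₂ and qₖ = aₖqₖ₋₁ + qₖ₋₂:
  k=0: a=15, p=15, q=1
  k=1: a=1, p=16, q=1
  k=2: a=2, p=47, q=3
  k=3: a=8, p=392, q=25
  k=4: a=9, p=3575, q=228
  k=5: a=8, p=28992, q=1849

28992/1849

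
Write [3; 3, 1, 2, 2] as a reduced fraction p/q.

85/26

Using pₖ = aₖpₖ₋₁ + pₖ₋₂ and qₖ = aₖqₖ₋₁ + qₖ₋₂:
  k=0: a=3, p=3, q=1
  k=1: a=3, p=10, q=3
  k=2: a=1, p=13, q=4
  k=3: a=2, p=36, q=11
  k=4: a=2, p=85, q=26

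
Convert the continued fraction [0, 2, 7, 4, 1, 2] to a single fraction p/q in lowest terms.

Using pₖ = aₖpₖ₋₁ + pₖ₋₂ and qₖ = aₖqₖ₋₁ + qₖ₋₂:
  k=0: a=0, p=0, q=1
  k=1: a=2, p=1, q=2
  k=2: a=7, p=7, q=15
  k=3: a=4, p=29, q=62
  k=4: a=1, p=36, q=77
  k=5: a=2, p=101, q=216

101/216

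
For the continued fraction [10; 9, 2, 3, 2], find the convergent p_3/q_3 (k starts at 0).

Using pₖ = aₖpₖ₋₁ + pₖ₋₂, qₖ = aₖqₖ₋₁ + qₖ₋₂ (with p₋₁=1, p₋₂=0, q₋₁=0, q₋₂=1):
  k=0: a=10, p=10, q=1
  k=1: a=9, p=91, q=9
  k=2: a=2, p=192, q=19
  k=3: a=3, p=667, q=66

667/66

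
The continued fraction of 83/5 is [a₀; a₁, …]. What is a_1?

1

83 = 16·5 + 3   →  a_0 = 16
5 = 1·3 + 2   →  a_1 = 1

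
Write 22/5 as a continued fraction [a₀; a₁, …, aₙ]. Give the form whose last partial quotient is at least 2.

[4; 2, 2]

22 = 4×5 + 2
5 = 2×2 + 1
2 = 2×1 + 0  (stop)
So 22/5 = [4; 2, 2].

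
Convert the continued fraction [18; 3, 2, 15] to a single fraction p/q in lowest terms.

Using pₖ = aₖpₖ₋₁ + pₖ₋₂ and qₖ = aₖqₖ₋₁ + qₖ₋₂:
  k=0: a=18, p=18, q=1
  k=1: a=3, p=55, q=3
  k=2: a=2, p=128, q=7
  k=3: a=15, p=1975, q=108

1975/108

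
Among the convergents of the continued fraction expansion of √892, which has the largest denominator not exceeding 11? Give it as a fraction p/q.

√892 = [29; 1, 6, 2, 14, 2, 6, 1, 58, …] (period length 8).
Convergents:
  p_0/q_0 = 29/1
  p_1/q_1 = 30/1
  p_2/q_2 = 209/7
  p_3/q_3 = 448/15
q_2 = 7 ≤ 11 < 15 = q_3, so the answer is 209/7.

209/7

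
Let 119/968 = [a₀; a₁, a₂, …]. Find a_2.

7

119 = 0·968 + 119   →  a_0 = 0
968 = 8·119 + 16   →  a_1 = 8
119 = 7·16 + 7   →  a_2 = 7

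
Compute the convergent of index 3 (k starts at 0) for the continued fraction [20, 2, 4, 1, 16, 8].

225/11

Using pₖ = aₖpₖ₋₁ + pₖ₋₂, qₖ = aₖqₖ₋₁ + qₖ₋₂ (with p₋₁=1, p₋₂=0, q₋₁=0, q₋₂=1):
  k=0: a=20, p=20, q=1
  k=1: a=2, p=41, q=2
  k=2: a=4, p=184, q=9
  k=3: a=1, p=225, q=11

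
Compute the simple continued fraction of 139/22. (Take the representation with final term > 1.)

139 = 6·22 + 7
22 = 3·7 + 1
7 = 7·1 + 0  (stop)
So 139/22 = [6; 3, 7].

[6; 3, 7]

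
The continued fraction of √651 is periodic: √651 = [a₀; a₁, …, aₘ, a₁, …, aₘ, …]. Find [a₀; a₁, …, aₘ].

[25; 1, 1, 16, 1, 1, 50]

a₀ = ⌊√651⌋ = 25.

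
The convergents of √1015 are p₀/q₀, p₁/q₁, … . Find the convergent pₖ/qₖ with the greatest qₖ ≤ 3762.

√1015 = [31; 1, 6, 10, 2, 10, 6, 1, 62, …] (period length 8).
Convergents:
  p_0/q_0 = 31/1
  p_1/q_1 = 32/1
  p_2/q_2 = 223/7
  p_3/q_3 = 2262/71
  p_4/q_4 = 4747/149
  p_5/q_5 = 49732/1561
  p_6/q_6 = 303139/9515
q_5 = 1561 ≤ 3762 < 9515 = q_6, so the answer is 49732/1561.

49732/1561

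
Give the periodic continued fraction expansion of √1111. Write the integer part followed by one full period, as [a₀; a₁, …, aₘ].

a₀ = ⌊√1111⌋ = 33.
With m₀=0, d₀=1 and mₖ₊₁ = dₖaₖ − mₖ, dₖ₊₁ = (n − mₖ₊₁²)/dₖ, aₖ₊₁ = ⌊(a₀+mₖ₊₁)/dₖ₊₁⌋:
  k=1: m=33, d=22, a=3
  k=2: m=33, d=1, a=66
d=1 and a=2a₀=66 at k=2, so the next step gives (m, d) = (33, 22) again — its k=1 value — and the period has length 2.

[33; 3, 66]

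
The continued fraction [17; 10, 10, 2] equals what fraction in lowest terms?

3625/212

Fold from the inside: start with 2/1.
  10 + 1/2 = 21/2
  10 + 2/21 = 212/21
  17 + 21/212 = 3625/212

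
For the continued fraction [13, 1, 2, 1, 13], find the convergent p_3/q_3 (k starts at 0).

Using pₖ = aₖpₖ₋₁ + pₖ₋₂, qₖ = aₖqₖ₋₁ + qₖ₋₂ (with p₋₁=1, p₋₂=0, q₋₁=0, q₋₂=1):
  k=0: a=13, p=13, q=1
  k=1: a=1, p=14, q=1
  k=2: a=2, p=41, q=3
  k=3: a=1, p=55, q=4

55/4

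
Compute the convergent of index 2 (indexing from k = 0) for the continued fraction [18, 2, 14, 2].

Using pₖ = aₖpₖ₋₁ + pₖ₋₂, qₖ = aₖqₖ₋₁ + qₖ₋₂ (with p₋₁=1, p₋₂=0, q₋₁=0, q₋₂=1):
  k=0: a=18, p=18, q=1
  k=1: a=2, p=37, q=2
  k=2: a=14, p=536, q=29

536/29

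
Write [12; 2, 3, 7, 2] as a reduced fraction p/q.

Fold from the inside: start with 2/1.
  7 + 1/2 = 15/2
  3 + 2/15 = 47/15
  2 + 15/47 = 109/47
  12 + 47/109 = 1355/109

1355/109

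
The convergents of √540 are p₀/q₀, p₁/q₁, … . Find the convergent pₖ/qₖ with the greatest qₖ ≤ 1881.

√540 = [23; 4, 4, 1, 10, 1, 4, 4, 46, …] (period length 8).
Convergents:
  p_0/q_0 = 23/1
  p_1/q_1 = 93/4
  p_2/q_2 = 395/17
  p_3/q_3 = 488/21
  p_4/q_4 = 5275/227
  p_5/q_5 = 5763/248
  p_6/q_6 = 28327/1219
  p_7/q_7 = 119071/5124
q_6 = 1219 ≤ 1881 < 5124 = q_7, so the answer is 28327/1219.

28327/1219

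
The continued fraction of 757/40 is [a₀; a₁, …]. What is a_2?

757 = 18·40 + 37   →  a_0 = 18
40 = 1·37 + 3   →  a_1 = 1
37 = 12·3 + 1   →  a_2 = 12

12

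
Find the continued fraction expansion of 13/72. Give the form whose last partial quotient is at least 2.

13 = 0×72 + 13
72 = 5×13 + 7
13 = 1×7 + 6
7 = 1×6 + 1
6 = 6×1 + 0  (stop)
So 13/72 = [0; 5, 1, 1, 6].

[0; 5, 1, 1, 6]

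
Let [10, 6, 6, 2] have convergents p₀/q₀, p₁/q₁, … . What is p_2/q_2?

376/37

Using pₖ = aₖpₖ₋₁ + pₖ₋₂, qₖ = aₖqₖ₋₁ + qₖ₋₂ (with p₋₁=1, p₋₂=0, q₋₁=0, q₋₂=1):
  k=0: a=10, p=10, q=1
  k=1: a=6, p=61, q=6
  k=2: a=6, p=376, q=37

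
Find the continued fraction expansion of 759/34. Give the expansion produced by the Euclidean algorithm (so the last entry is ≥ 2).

759 = 22*34 + 11
34 = 3*11 + 1
11 = 11*1 + 0  (stop)
So 759/34 = [22; 3, 11].

[22; 3, 11]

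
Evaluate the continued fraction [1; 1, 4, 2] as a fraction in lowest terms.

Fold from the inside: start with 2/1.
  4 + 1/2 = 9/2
  1 + 2/9 = 11/9
  1 + 9/11 = 20/11

20/11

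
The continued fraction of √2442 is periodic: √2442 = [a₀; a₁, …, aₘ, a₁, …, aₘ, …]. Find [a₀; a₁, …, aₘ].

[49; 2, 2, 2, 98]

a₀ = ⌊√2442⌋ = 49.
With m₀=0, d₀=1 and mₖ₊₁ = dₖaₖ − mₖ, dₖ₊₁ = (n − mₖ₊₁²)/dₖ, aₖ₊₁ = ⌊(a₀+mₖ₊₁)/dₖ₊₁⌋:
  k=1: m=49, d=41, a=2
  k=2: m=33, d=33, a=2
  k=3: m=33, d=41, a=2
  k=4: m=49, d=1, a=98
d=1 and a=2a₀=98 at k=4, so the next step gives (m, d) = (49, 41) again — its k=1 value — and the period has length 4.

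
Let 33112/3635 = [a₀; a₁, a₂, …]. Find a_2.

33112 = 9·3635 + 397   →  a_0 = 9
3635 = 9·397 + 62   →  a_1 = 9
397 = 6·62 + 25   →  a_2 = 6

6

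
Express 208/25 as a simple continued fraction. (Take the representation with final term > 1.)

[8; 3, 8]

208 = 8*25 + 8
25 = 3*8 + 1
8 = 8*1 + 0  (stop)
So 208/25 = [8; 3, 8].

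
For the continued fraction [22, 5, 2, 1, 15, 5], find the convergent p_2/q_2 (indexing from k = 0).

Using pₖ = aₖpₖ₋₁ + pₖ₋₂, qₖ = aₖqₖ₋₁ + qₖ₋₂ (with p₋₁=1, p₋₂=0, q₋₁=0, q₋₂=1):
  k=0: a=22, p=22, q=1
  k=1: a=5, p=111, q=5
  k=2: a=2, p=244, q=11

244/11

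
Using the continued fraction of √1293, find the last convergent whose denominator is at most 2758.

√1293 = [35; 1, 22, 1, 70, …] (period length 4).
Convergents:
  p_0/q_0 = 35/1
  p_1/q_1 = 36/1
  p_2/q_2 = 827/23
  p_3/q_3 = 863/24
  p_4/q_4 = 61237/1703
  p_5/q_5 = 62100/1727
  p_6/q_6 = 1427437/39697
q_5 = 1727 ≤ 2758 < 39697 = q_6, so the answer is 62100/1727.

62100/1727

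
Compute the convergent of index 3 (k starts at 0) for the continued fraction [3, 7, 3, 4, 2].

Using pₖ = aₖpₖ₋₁ + pₖ₋₂, qₖ = aₖqₖ₋₁ + qₖ₋₂ (with p₋₁=1, p₋₂=0, q₋₁=0, q₋₂=1):
  k=0: a=3, p=3, q=1
  k=1: a=7, p=22, q=7
  k=2: a=3, p=69, q=22
  k=3: a=4, p=298, q=95

298/95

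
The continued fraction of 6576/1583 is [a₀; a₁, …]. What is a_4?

6576 = 4·1583 + 244   →  a_0 = 4
1583 = 6·244 + 119   →  a_1 = 6
244 = 2·119 + 6   →  a_2 = 2
119 = 19·6 + 5   →  a_3 = 19
6 = 1·5 + 1   →  a_4 = 1

1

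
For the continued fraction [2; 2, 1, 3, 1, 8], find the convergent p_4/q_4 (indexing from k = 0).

Using pₖ = aₖpₖ₋₁ + pₖ₋₂, qₖ = aₖqₖ₋₁ + qₖ₋₂ (with p₋₁=1, p₋₂=0, q₋₁=0, q₋₂=1):
  k=0: a=2, p=2, q=1
  k=1: a=2, p=5, q=2
  k=2: a=1, p=7, q=3
  k=3: a=3, p=26, q=11
  k=4: a=1, p=33, q=14

33/14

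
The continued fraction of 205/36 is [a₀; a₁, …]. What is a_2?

205 = 5·36 + 25   →  a_0 = 5
36 = 1·25 + 11   →  a_1 = 1
25 = 2·11 + 3   →  a_2 = 2

2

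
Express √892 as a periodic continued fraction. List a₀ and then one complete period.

[29; 1, 6, 2, 14, 2, 6, 1, 58]

a₀ = ⌊√892⌋ = 29.
With m₀=0, d₀=1 and mₖ₊₁ = dₖaₖ − mₖ, dₖ₊₁ = (n − mₖ₊₁²)/dₖ, aₖ₊₁ = ⌊(a₀+mₖ₊₁)/dₖ₊₁⌋:
  k=1: m=29, d=51, a=1
  k=2: m=22, d=8, a=6
  k=3: m=26, d=27, a=2
  k=4: m=28, d=4, a=14
  k=5: m=28, d=27, a=2
  k=6: m=26, d=8, a=6
  k=7: m=22, d=51, a=1
  k=8: m=29, d=1, a=58
d=1 and a=2a₀=58 at k=8, so the next step gives (m, d) = (29, 51) again — its k=1 value — and the period has length 8.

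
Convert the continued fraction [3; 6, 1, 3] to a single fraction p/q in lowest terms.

85/27

Fold from the inside: start with 3/1.
  1 + 1/3 = 4/3
  6 + 3/4 = 27/4
  3 + 4/27 = 85/27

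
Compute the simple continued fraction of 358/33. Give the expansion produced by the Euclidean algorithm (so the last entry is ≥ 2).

[10; 1, 5, 1, 1, 2]

358 = 10·33 + 28
33 = 1·28 + 5
28 = 5·5 + 3
5 = 1·3 + 2
3 = 1·2 + 1
2 = 2·1 + 0  (stop)
So 358/33 = [10; 1, 5, 1, 1, 2].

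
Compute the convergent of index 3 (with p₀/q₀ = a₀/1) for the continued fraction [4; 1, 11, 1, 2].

Using pₖ = aₖpₖ₋₁ + pₖ₋₂, qₖ = aₖqₖ₋₁ + qₖ₋₂ (with p₋₁=1, p₋₂=0, q₋₁=0, q₋₂=1):
  k=0: a=4, p=4, q=1
  k=1: a=1, p=5, q=1
  k=2: a=11, p=59, q=12
  k=3: a=1, p=64, q=13

64/13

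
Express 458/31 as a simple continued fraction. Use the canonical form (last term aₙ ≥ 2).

458 = 14·31 + 24
31 = 1·24 + 7
24 = 3·7 + 3
7 = 2·3 + 1
3 = 3·1 + 0  (stop)
So 458/31 = [14; 1, 3, 2, 3].

[14; 1, 3, 2, 3]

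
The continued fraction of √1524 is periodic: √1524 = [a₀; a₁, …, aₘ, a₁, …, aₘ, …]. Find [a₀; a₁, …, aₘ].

[39; 26, 78]

a₀ = ⌊√1524⌋ = 39.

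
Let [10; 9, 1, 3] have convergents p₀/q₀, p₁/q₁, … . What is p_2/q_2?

101/10

Using pₖ = aₖpₖ₋₁ + pₖ₋₂, qₖ = aₖqₖ₋₁ + qₖ₋₂ (with p₋₁=1, p₋₂=0, q₋₁=0, q₋₂=1):
  k=0: a=10, p=10, q=1
  k=1: a=9, p=91, q=9
  k=2: a=1, p=101, q=10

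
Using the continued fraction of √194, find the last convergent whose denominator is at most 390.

5251/377

√194 = [13; 1, 12, 1, 26, …] (period length 4).
Convergents:
  p_0/q_0 = 13/1
  p_1/q_1 = 14/1
  p_2/q_2 = 181/13
  p_3/q_3 = 195/14
  p_4/q_4 = 5251/377
  p_5/q_5 = 5446/391
q_4 = 377 ≤ 390 < 391 = q_5, so the answer is 5251/377.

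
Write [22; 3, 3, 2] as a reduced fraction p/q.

513/23

Using pₖ = aₖpₖ₋₁ + pₖ₋₂ and qₖ = aₖqₖ₋₁ + qₖ₋₂:
  k=0: a=22, p=22, q=1
  k=1: a=3, p=67, q=3
  k=2: a=3, p=223, q=10
  k=3: a=2, p=513, q=23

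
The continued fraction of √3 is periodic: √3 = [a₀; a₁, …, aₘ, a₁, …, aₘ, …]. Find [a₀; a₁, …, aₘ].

[1; 1, 2]

a₀ = ⌊√3⌋ = 1.
With m₀=0, d₀=1 and mₖ₊₁ = dₖaₖ − mₖ, dₖ₊₁ = (n − mₖ₊₁²)/dₖ, aₖ₊₁ = ⌊(a₀+mₖ₊₁)/dₖ₊₁⌋:
  k=1: m=1, d=2, a=1
  k=2: m=1, d=1, a=2
d=1 and a=2a₀=2 at k=2, so the next step gives (m, d) = (1, 2) again — its k=1 value — and the period has length 2.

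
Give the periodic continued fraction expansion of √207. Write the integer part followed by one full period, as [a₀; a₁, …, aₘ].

a₀ = ⌊√207⌋ = 14.

[14; 2, 1, 1, 2, 1, 1, 2, 28]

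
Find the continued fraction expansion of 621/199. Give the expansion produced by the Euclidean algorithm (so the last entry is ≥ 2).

[3; 8, 3, 2, 3]

621 = 3*199 + 24
199 = 8*24 + 7
24 = 3*7 + 3
7 = 2*3 + 1
3 = 3*1 + 0  (stop)
So 621/199 = [3; 8, 3, 2, 3].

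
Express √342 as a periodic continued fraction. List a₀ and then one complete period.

a₀ = ⌊√342⌋ = 18.
With m₀=0, d₀=1 and mₖ₊₁ = dₖaₖ − mₖ, dₖ₊₁ = (n − mₖ₊₁²)/dₖ, aₖ₊₁ = ⌊(a₀+mₖ₊₁)/dₖ₊₁⌋:
  k=1: m=18, d=18, a=2
  k=2: m=18, d=1, a=36
d=1 and a=2a₀=36 at k=2, so the next step gives (m, d) = (18, 18) again — its k=1 value — and the period has length 2.

[18; 2, 36]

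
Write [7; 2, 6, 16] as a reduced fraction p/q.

1567/210

Using pₖ = aₖpₖ₋₁ + pₖ₋₂ and qₖ = aₖqₖ₋₁ + qₖ₋₂:
  k=0: a=7, p=7, q=1
  k=1: a=2, p=15, q=2
  k=2: a=6, p=97, q=13
  k=3: a=16, p=1567, q=210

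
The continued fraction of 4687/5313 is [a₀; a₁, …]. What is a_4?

19

4687 = 0·5313 + 4687   →  a_0 = 0
5313 = 1·4687 + 626   →  a_1 = 1
4687 = 7·626 + 305   →  a_2 = 7
626 = 2·305 + 16   →  a_3 = 2
305 = 19·16 + 1   →  a_4 = 19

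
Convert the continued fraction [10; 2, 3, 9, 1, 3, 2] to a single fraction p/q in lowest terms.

6613/634

Using pₖ = aₖpₖ₋₁ + pₖ₋₂ and qₖ = aₖqₖ₋₁ + qₖ₋₂:
  k=0: a=10, p=10, q=1
  k=1: a=2, p=21, q=2
  k=2: a=3, p=73, q=7
  k=3: a=9, p=678, q=65
  k=4: a=1, p=751, q=72
  k=5: a=3, p=2931, q=281
  k=6: a=2, p=6613, q=634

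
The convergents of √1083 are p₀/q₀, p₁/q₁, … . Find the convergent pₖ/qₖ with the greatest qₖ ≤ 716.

√1083 = [32; 1, 9, 1, 64, …] (period length 4).
Convergents:
  p_0/q_0 = 32/1
  p_1/q_1 = 33/1
  p_2/q_2 = 329/10
  p_3/q_3 = 362/11
  p_4/q_4 = 23497/714
  p_5/q_5 = 23859/725
q_4 = 714 ≤ 716 < 725 = q_5, so the answer is 23497/714.

23497/714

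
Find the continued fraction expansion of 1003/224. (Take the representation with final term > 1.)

1003 = 4*224 + 107
224 = 2*107 + 10
107 = 10*10 + 7
10 = 1*7 + 3
7 = 2*3 + 1
3 = 3*1 + 0  (stop)
So 1003/224 = [4; 2, 10, 1, 2, 3].

[4; 2, 10, 1, 2, 3]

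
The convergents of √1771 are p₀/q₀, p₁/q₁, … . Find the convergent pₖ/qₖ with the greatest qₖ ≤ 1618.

42462/1009

√1771 = [42; 12, 84, …] (period length 2).
Convergents:
  p_0/q_0 = 42/1
  p_1/q_1 = 505/12
  p_2/q_2 = 42462/1009
  p_3/q_3 = 510049/12120
q_2 = 1009 ≤ 1618 < 12120 = q_3, so the answer is 42462/1009.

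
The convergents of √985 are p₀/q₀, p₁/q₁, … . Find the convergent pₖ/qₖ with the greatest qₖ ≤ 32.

408/13

√985 = [31; 2, 1, 1, 2, 62, …] (period length 5).
Convergents:
  p_0/q_0 = 31/1
  p_1/q_1 = 63/2
  p_2/q_2 = 94/3
  p_3/q_3 = 157/5
  p_4/q_4 = 408/13
  p_5/q_5 = 25453/811
q_4 = 13 ≤ 32 < 811 = q_5, so the answer is 408/13.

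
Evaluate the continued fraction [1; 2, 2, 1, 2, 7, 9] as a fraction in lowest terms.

1818/1279

Fold from the inside: start with 9/1.
  7 + 1/9 = 64/9
  2 + 9/64 = 137/64
  1 + 64/137 = 201/137
  2 + 137/201 = 539/201
  2 + 201/539 = 1279/539
  1 + 539/1279 = 1818/1279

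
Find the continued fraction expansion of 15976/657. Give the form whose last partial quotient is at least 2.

[24; 3, 6, 3, 3, 3]

15976 = 24*657 + 208
657 = 3*208 + 33
208 = 6*33 + 10
33 = 3*10 + 3
10 = 3*3 + 1
3 = 3*1 + 0  (stop)
So 15976/657 = [24; 3, 6, 3, 3, 3].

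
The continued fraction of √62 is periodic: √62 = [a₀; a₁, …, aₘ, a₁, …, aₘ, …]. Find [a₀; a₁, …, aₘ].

[7; 1, 6, 1, 14]

a₀ = ⌊√62⌋ = 7.
With m₀=0, d₀=1 and mₖ₊₁ = dₖaₖ − mₖ, dₖ₊₁ = (n − mₖ₊₁²)/dₖ, aₖ₊₁ = ⌊(a₀+mₖ₊₁)/dₖ₊₁⌋:
  k=1: m=7, d=13, a=1
  k=2: m=6, d=2, a=6
  k=3: m=6, d=13, a=1
  k=4: m=7, d=1, a=14
d=1 and a=2a₀=14 at k=4, so the next step gives (m, d) = (7, 13) again — its k=1 value — and the period has length 4.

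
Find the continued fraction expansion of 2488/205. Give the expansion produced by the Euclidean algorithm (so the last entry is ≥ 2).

2488 = 12·205 + 28
205 = 7·28 + 9
28 = 3·9 + 1
9 = 9·1 + 0  (stop)
So 2488/205 = [12; 7, 3, 9].

[12; 7, 3, 9]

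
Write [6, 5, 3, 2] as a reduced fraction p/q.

Using pₖ = aₖpₖ₋₁ + pₖ₋₂ and qₖ = aₖqₖ₋₁ + qₖ₋₂:
  k=0: a=6, p=6, q=1
  k=1: a=5, p=31, q=5
  k=2: a=3, p=99, q=16
  k=3: a=2, p=229, q=37

229/37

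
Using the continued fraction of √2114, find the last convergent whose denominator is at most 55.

√2114 = [45; 1, 44, 1, 90, …] (period length 4).
Convergents:
  p_0/q_0 = 45/1
  p_1/q_1 = 46/1
  p_2/q_2 = 2069/45
  p_3/q_3 = 2115/46
  p_4/q_4 = 192419/4185
q_3 = 46 ≤ 55 < 4185 = q_4, so the answer is 2115/46.

2115/46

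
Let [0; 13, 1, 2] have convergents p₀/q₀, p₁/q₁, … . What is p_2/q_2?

1/14

Using pₖ = aₖpₖ₋₁ + pₖ₋₂, qₖ = aₖqₖ₋₁ + qₖ₋₂ (with p₋₁=1, p₋₂=0, q₋₁=0, q₋₂=1):
  k=0: a=0, p=0, q=1
  k=1: a=13, p=1, q=13
  k=2: a=1, p=1, q=14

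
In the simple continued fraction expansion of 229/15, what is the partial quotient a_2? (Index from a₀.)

1

229 = 15·15 + 4   →  a_0 = 15
15 = 3·4 + 3   →  a_1 = 3
4 = 1·3 + 1   →  a_2 = 1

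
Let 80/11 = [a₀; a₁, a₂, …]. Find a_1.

80 = 7·11 + 3   →  a_0 = 7
11 = 3·3 + 2   →  a_1 = 3

3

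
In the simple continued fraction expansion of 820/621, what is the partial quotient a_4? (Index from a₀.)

2

820 = 1·621 + 199   →  a_0 = 1
621 = 3·199 + 24   →  a_1 = 3
199 = 8·24 + 7   →  a_2 = 8
24 = 3·7 + 3   →  a_3 = 3
7 = 2·3 + 1   →  a_4 = 2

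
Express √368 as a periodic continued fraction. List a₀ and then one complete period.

a₀ = ⌊√368⌋ = 19.
With m₀=0, d₀=1 and mₖ₊₁ = dₖaₖ − mₖ, dₖ₊₁ = (n − mₖ₊₁²)/dₖ, aₖ₊₁ = ⌊(a₀+mₖ₊₁)/dₖ₊₁⌋:
  k=1: m=19, d=7, a=5
  k=2: m=16, d=16, a=2
  k=3: m=16, d=7, a=5
  k=4: m=19, d=1, a=38
d=1 and a=2a₀=38 at k=4, so the next step gives (m, d) = (19, 7) again — its k=1 value — and the period has length 4.

[19; 5, 2, 5, 38]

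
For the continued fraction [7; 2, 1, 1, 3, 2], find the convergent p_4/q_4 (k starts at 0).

Using pₖ = aₖpₖ₋₁ + pₖ₋₂, qₖ = aₖqₖ₋₁ + qₖ₋₂ (with p₋₁=1, p₋₂=0, q₋₁=0, q₋₂=1):
  k=0: a=7, p=7, q=1
  k=1: a=2, p=15, q=2
  k=2: a=1, p=22, q=3
  k=3: a=1, p=37, q=5
  k=4: a=3, p=133, q=18

133/18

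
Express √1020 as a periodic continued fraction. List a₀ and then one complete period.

[31; 1, 14, 1, 62]

a₀ = ⌊√1020⌋ = 31.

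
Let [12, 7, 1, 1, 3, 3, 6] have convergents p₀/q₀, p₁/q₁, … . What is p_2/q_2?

Using pₖ = aₖpₖ₋₁ + pₖ₋₂, qₖ = aₖqₖ₋₁ + qₖ₋₂ (with p₋₁=1, p₋₂=0, q₋₁=0, q₋₂=1):
  k=0: a=12, p=12, q=1
  k=1: a=7, p=85, q=7
  k=2: a=1, p=97, q=8

97/8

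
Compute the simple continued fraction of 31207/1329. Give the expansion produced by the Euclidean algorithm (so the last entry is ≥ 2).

[23; 2, 13, 16, 3]

31207 = 23·1329 + 640
1329 = 2·640 + 49
640 = 13·49 + 3
49 = 16·3 + 1
3 = 3·1 + 0  (stop)
So 31207/1329 = [23; 2, 13, 16, 3].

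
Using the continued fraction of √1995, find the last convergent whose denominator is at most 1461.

35911/804

√1995 = [44; 1, 1, 1, 88, …] (period length 4).
Convergents:
  p_0/q_0 = 44/1
  p_1/q_1 = 45/1
  p_2/q_2 = 89/2
  p_3/q_3 = 134/3
  p_4/q_4 = 11881/266
  p_5/q_5 = 12015/269
  p_6/q_6 = 23896/535
  p_7/q_7 = 35911/804
  p_8/q_8 = 3184064/71287
q_7 = 804 ≤ 1461 < 71287 = q_8, so the answer is 35911/804.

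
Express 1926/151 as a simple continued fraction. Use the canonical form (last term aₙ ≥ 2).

1926 = 12×151 + 114
151 = 1×114 + 37
114 = 3×37 + 3
37 = 12×3 + 1
3 = 3×1 + 0  (stop)
So 1926/151 = [12; 1, 3, 12, 3].

[12; 1, 3, 12, 3]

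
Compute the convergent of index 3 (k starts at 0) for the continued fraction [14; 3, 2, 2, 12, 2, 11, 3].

Using pₖ = aₖpₖ₋₁ + pₖ₋₂, qₖ = aₖqₖ₋₁ + qₖ₋₂ (with p₋₁=1, p₋₂=0, q₋₁=0, q₋₂=1):
  k=0: a=14, p=14, q=1
  k=1: a=3, p=43, q=3
  k=2: a=2, p=100, q=7
  k=3: a=2, p=243, q=17

243/17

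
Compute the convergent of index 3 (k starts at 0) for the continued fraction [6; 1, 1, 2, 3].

33/5

Using pₖ = aₖpₖ₋₁ + pₖ₋₂, qₖ = aₖqₖ₋₁ + qₖ₋₂ (with p₋₁=1, p₋₂=0, q₋₁=0, q₋₂=1):
  k=0: a=6, p=6, q=1
  k=1: a=1, p=7, q=1
  k=2: a=1, p=13, q=2
  k=3: a=2, p=33, q=5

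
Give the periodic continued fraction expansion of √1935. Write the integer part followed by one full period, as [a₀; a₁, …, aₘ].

[43; 1, 86]

a₀ = ⌊√1935⌋ = 43.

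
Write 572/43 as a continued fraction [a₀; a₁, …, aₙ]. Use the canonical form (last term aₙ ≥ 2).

572 = 13*43 + 13
43 = 3*13 + 4
13 = 3*4 + 1
4 = 4*1 + 0  (stop)
So 572/43 = [13; 3, 3, 4].

[13; 3, 3, 4]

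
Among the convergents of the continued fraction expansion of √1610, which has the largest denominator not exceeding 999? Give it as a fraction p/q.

25720/641

√1610 = [40; 8, 80, …] (period length 2).
Convergents:
  p_0/q_0 = 40/1
  p_1/q_1 = 321/8
  p_2/q_2 = 25720/641
  p_3/q_3 = 206081/5136
q_2 = 641 ≤ 999 < 5136 = q_3, so the answer is 25720/641.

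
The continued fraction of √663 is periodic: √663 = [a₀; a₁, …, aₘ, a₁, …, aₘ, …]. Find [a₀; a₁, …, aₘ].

[25; 1, 2, 1, 50]

a₀ = ⌊√663⌋ = 25.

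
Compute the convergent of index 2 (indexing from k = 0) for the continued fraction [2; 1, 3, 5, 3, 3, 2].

Using pₖ = aₖpₖ₋₁ + pₖ₋₂, qₖ = aₖqₖ₋₁ + qₖ₋₂ (with p₋₁=1, p₋₂=0, q₋₁=0, q₋₂=1):
  k=0: a=2, p=2, q=1
  k=1: a=1, p=3, q=1
  k=2: a=3, p=11, q=4

11/4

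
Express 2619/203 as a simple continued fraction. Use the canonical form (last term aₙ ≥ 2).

[12; 1, 9, 6, 1, 2]

2619 = 12·203 + 183
203 = 1·183 + 20
183 = 9·20 + 3
20 = 6·3 + 2
3 = 1·2 + 1
2 = 2·1 + 0  (stop)
So 2619/203 = [12; 1, 9, 6, 1, 2].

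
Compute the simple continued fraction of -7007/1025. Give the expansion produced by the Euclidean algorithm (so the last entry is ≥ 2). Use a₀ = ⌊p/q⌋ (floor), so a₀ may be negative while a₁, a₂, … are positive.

[-7; 6, 9, 1, 7, 2]

-7007 = -7*1025 + 168
1025 = 6*168 + 17
168 = 9*17 + 15
17 = 1*15 + 2
15 = 7*2 + 1
2 = 2*1 + 0  (stop)
So -7007/1025 = [-7; 6, 9, 1, 7, 2].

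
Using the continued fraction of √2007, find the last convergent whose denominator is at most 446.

√2007 = [44; 1, 3, 1, 88, …] (period length 4).
Convergents:
  p_0/q_0 = 44/1
  p_1/q_1 = 45/1
  p_2/q_2 = 179/4
  p_3/q_3 = 224/5
  p_4/q_4 = 19891/444
  p_5/q_5 = 20115/449
q_4 = 444 ≤ 446 < 449 = q_5, so the answer is 19891/444.

19891/444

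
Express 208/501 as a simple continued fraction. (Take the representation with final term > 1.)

[0; 2, 2, 2, 4, 4, 2]

208 = 0×501 + 208
501 = 2×208 + 85
208 = 2×85 + 38
85 = 2×38 + 9
38 = 4×9 + 2
9 = 4×2 + 1
2 = 2×1 + 0  (stop)
So 208/501 = [0; 2, 2, 2, 4, 4, 2].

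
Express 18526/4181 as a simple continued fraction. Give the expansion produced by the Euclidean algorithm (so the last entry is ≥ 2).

18526 = 4×4181 + 1802
4181 = 2×1802 + 577
1802 = 3×577 + 71
577 = 8×71 + 9
71 = 7×9 + 8
9 = 1×8 + 1
8 = 8×1 + 0  (stop)
So 18526/4181 = [4; 2, 3, 8, 7, 1, 8].

[4; 2, 3, 8, 7, 1, 8]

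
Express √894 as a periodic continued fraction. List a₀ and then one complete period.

[29; 1, 8, 1, 58]

a₀ = ⌊√894⌋ = 29.
With m₀=0, d₀=1 and mₖ₊₁ = dₖaₖ − mₖ, dₖ₊₁ = (n − mₖ₊₁²)/dₖ, aₖ₊₁ = ⌊(a₀+mₖ₊₁)/dₖ₊₁⌋:
  k=1: m=29, d=53, a=1
  k=2: m=24, d=6, a=8
  k=3: m=24, d=53, a=1
  k=4: m=29, d=1, a=58
d=1 and a=2a₀=58 at k=4, so the next step gives (m, d) = (29, 53) again — its k=1 value — and the period has length 4.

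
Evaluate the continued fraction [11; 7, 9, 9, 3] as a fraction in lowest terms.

20198/1813

Fold from the inside: start with 3/1.
  9 + 1/3 = 28/3
  9 + 3/28 = 255/28
  7 + 28/255 = 1813/255
  11 + 255/1813 = 20198/1813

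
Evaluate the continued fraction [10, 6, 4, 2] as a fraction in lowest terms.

569/56

Fold from the inside: start with 2/1.
  4 + 1/2 = 9/2
  6 + 2/9 = 56/9
  10 + 9/56 = 569/56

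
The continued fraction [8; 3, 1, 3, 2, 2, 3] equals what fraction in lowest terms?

Using pₖ = aₖpₖ₋₁ + pₖ₋₂ and qₖ = aₖqₖ₋₁ + qₖ₋₂:
  k=0: a=8, p=8, q=1
  k=1: a=3, p=25, q=3
  k=2: a=1, p=33, q=4
  k=3: a=3, p=124, q=15
  k=4: a=2, p=281, q=34
  k=5: a=2, p=686, q=83
  k=6: a=3, p=2339, q=283

2339/283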